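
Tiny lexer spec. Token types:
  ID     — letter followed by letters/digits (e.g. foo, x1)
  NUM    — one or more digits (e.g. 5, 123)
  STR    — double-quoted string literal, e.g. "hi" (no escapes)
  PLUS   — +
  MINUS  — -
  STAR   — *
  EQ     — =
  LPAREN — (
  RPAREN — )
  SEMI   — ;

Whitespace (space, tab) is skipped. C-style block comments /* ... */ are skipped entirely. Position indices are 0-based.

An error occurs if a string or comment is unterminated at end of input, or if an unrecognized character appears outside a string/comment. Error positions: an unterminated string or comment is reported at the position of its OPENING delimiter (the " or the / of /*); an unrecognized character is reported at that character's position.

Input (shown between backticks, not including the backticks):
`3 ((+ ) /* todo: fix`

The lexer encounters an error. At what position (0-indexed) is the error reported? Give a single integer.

Answer: 8

Derivation:
pos=0: emit NUM '3' (now at pos=1)
pos=2: emit LPAREN '('
pos=3: emit LPAREN '('
pos=4: emit PLUS '+'
pos=6: emit RPAREN ')'
pos=8: enter COMMENT mode (saw '/*')
pos=8: ERROR — unterminated comment (reached EOF)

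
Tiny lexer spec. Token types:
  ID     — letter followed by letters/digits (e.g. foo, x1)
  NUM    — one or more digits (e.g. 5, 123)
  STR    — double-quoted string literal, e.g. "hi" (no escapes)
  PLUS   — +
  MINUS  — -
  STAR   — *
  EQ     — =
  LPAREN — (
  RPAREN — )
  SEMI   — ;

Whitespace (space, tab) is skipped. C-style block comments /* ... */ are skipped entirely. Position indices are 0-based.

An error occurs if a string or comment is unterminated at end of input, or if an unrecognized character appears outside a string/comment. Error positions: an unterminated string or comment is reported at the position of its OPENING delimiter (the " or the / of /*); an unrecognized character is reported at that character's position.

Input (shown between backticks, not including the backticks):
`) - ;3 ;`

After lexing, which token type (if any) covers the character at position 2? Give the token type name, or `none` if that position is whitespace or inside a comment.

pos=0: emit RPAREN ')'
pos=2: emit MINUS '-'
pos=4: emit SEMI ';'
pos=5: emit NUM '3' (now at pos=6)
pos=7: emit SEMI ';'
DONE. 5 tokens: [RPAREN, MINUS, SEMI, NUM, SEMI]
Position 2: char is '-' -> MINUS

Answer: MINUS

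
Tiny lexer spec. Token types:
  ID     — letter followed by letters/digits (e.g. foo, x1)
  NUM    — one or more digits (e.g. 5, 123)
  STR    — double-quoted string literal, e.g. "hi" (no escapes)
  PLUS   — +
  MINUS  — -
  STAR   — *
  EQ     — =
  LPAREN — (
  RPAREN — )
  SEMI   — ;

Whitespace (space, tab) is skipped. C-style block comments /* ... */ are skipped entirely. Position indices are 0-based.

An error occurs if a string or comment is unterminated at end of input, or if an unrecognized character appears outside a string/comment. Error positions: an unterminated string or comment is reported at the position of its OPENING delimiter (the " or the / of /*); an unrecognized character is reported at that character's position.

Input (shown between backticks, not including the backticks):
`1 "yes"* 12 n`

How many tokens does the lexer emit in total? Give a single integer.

Answer: 5

Derivation:
pos=0: emit NUM '1' (now at pos=1)
pos=2: enter STRING mode
pos=2: emit STR "yes" (now at pos=7)
pos=7: emit STAR '*'
pos=9: emit NUM '12' (now at pos=11)
pos=12: emit ID 'n' (now at pos=13)
DONE. 5 tokens: [NUM, STR, STAR, NUM, ID]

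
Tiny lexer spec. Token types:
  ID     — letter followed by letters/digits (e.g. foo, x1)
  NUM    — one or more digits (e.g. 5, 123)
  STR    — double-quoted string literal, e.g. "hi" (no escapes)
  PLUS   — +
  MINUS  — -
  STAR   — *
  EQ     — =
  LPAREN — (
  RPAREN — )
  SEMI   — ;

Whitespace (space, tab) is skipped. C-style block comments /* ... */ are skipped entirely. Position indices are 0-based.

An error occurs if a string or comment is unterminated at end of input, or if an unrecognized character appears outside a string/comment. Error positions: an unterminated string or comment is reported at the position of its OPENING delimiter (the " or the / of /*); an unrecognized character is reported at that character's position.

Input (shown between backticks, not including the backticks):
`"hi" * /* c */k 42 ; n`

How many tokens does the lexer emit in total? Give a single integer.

Answer: 6

Derivation:
pos=0: enter STRING mode
pos=0: emit STR "hi" (now at pos=4)
pos=5: emit STAR '*'
pos=7: enter COMMENT mode (saw '/*')
exit COMMENT mode (now at pos=14)
pos=14: emit ID 'k' (now at pos=15)
pos=16: emit NUM '42' (now at pos=18)
pos=19: emit SEMI ';'
pos=21: emit ID 'n' (now at pos=22)
DONE. 6 tokens: [STR, STAR, ID, NUM, SEMI, ID]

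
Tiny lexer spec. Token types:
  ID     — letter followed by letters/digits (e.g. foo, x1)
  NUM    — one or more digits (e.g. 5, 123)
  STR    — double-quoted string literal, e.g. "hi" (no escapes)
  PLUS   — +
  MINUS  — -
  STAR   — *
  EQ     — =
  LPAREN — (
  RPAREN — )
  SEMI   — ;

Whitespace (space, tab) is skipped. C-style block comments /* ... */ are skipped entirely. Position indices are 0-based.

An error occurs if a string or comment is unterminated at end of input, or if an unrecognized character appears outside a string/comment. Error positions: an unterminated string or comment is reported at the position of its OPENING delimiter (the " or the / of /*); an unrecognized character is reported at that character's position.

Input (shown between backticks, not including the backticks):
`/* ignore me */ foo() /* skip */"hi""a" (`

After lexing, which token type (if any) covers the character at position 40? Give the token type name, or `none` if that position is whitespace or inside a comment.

pos=0: enter COMMENT mode (saw '/*')
exit COMMENT mode (now at pos=15)
pos=16: emit ID 'foo' (now at pos=19)
pos=19: emit LPAREN '('
pos=20: emit RPAREN ')'
pos=22: enter COMMENT mode (saw '/*')
exit COMMENT mode (now at pos=32)
pos=32: enter STRING mode
pos=32: emit STR "hi" (now at pos=36)
pos=36: enter STRING mode
pos=36: emit STR "a" (now at pos=39)
pos=40: emit LPAREN '('
DONE. 6 tokens: [ID, LPAREN, RPAREN, STR, STR, LPAREN]
Position 40: char is '(' -> LPAREN

Answer: LPAREN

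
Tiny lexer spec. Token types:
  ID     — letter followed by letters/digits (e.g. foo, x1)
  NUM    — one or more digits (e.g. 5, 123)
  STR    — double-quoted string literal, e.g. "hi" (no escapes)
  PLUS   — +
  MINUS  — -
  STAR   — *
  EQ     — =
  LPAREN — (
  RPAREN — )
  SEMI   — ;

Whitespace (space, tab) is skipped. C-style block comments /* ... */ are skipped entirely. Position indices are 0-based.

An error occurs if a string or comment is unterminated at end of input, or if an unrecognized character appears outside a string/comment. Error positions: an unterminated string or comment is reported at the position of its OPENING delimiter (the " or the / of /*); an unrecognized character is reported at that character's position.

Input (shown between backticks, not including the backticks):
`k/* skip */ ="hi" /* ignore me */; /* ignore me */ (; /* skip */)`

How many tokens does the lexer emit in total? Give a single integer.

Answer: 7

Derivation:
pos=0: emit ID 'k' (now at pos=1)
pos=1: enter COMMENT mode (saw '/*')
exit COMMENT mode (now at pos=11)
pos=12: emit EQ '='
pos=13: enter STRING mode
pos=13: emit STR "hi" (now at pos=17)
pos=18: enter COMMENT mode (saw '/*')
exit COMMENT mode (now at pos=33)
pos=33: emit SEMI ';'
pos=35: enter COMMENT mode (saw '/*')
exit COMMENT mode (now at pos=50)
pos=51: emit LPAREN '('
pos=52: emit SEMI ';'
pos=54: enter COMMENT mode (saw '/*')
exit COMMENT mode (now at pos=64)
pos=64: emit RPAREN ')'
DONE. 7 tokens: [ID, EQ, STR, SEMI, LPAREN, SEMI, RPAREN]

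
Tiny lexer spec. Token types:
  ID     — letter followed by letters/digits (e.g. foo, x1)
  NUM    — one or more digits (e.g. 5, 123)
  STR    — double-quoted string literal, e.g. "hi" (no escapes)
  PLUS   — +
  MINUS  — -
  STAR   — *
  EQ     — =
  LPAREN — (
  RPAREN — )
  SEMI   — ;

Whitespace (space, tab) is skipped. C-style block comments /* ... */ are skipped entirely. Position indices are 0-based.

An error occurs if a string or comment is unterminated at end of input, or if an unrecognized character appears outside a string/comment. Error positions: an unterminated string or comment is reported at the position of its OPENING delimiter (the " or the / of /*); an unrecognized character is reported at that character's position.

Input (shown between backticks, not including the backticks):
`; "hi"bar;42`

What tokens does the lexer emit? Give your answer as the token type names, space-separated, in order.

pos=0: emit SEMI ';'
pos=2: enter STRING mode
pos=2: emit STR "hi" (now at pos=6)
pos=6: emit ID 'bar' (now at pos=9)
pos=9: emit SEMI ';'
pos=10: emit NUM '42' (now at pos=12)
DONE. 5 tokens: [SEMI, STR, ID, SEMI, NUM]

Answer: SEMI STR ID SEMI NUM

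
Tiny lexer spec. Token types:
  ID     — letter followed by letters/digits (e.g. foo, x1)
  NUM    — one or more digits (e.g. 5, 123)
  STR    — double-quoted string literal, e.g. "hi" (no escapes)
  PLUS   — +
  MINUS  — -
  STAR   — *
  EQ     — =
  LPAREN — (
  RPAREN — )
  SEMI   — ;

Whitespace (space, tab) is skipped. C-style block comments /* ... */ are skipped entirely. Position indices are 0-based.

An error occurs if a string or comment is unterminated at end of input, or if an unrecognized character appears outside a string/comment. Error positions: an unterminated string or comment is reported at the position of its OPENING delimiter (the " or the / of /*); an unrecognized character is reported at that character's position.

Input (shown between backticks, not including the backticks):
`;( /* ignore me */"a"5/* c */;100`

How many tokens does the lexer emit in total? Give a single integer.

pos=0: emit SEMI ';'
pos=1: emit LPAREN '('
pos=3: enter COMMENT mode (saw '/*')
exit COMMENT mode (now at pos=18)
pos=18: enter STRING mode
pos=18: emit STR "a" (now at pos=21)
pos=21: emit NUM '5' (now at pos=22)
pos=22: enter COMMENT mode (saw '/*')
exit COMMENT mode (now at pos=29)
pos=29: emit SEMI ';'
pos=30: emit NUM '100' (now at pos=33)
DONE. 6 tokens: [SEMI, LPAREN, STR, NUM, SEMI, NUM]

Answer: 6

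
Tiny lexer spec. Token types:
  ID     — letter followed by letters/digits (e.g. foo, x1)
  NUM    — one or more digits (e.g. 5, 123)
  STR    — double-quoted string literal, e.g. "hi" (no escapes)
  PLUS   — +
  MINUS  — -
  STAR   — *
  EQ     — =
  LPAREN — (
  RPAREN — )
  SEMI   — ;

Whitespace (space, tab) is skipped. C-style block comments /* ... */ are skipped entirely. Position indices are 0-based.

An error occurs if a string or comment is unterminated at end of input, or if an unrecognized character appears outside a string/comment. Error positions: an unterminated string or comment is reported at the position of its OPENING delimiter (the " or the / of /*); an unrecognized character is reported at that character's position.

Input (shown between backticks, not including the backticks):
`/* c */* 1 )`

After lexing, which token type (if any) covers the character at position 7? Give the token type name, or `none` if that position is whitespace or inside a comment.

pos=0: enter COMMENT mode (saw '/*')
exit COMMENT mode (now at pos=7)
pos=7: emit STAR '*'
pos=9: emit NUM '1' (now at pos=10)
pos=11: emit RPAREN ')'
DONE. 3 tokens: [STAR, NUM, RPAREN]
Position 7: char is '*' -> STAR

Answer: STAR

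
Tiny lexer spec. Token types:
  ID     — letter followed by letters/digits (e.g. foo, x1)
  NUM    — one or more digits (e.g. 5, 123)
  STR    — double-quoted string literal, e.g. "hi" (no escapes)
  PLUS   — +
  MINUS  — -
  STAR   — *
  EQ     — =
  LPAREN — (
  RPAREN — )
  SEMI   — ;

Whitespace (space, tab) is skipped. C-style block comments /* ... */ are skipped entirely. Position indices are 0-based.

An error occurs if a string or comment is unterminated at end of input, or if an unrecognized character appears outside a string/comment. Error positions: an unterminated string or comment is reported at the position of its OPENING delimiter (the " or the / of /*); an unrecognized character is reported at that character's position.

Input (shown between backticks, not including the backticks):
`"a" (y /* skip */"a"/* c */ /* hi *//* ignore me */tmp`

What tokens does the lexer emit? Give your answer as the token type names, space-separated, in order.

pos=0: enter STRING mode
pos=0: emit STR "a" (now at pos=3)
pos=4: emit LPAREN '('
pos=5: emit ID 'y' (now at pos=6)
pos=7: enter COMMENT mode (saw '/*')
exit COMMENT mode (now at pos=17)
pos=17: enter STRING mode
pos=17: emit STR "a" (now at pos=20)
pos=20: enter COMMENT mode (saw '/*')
exit COMMENT mode (now at pos=27)
pos=28: enter COMMENT mode (saw '/*')
exit COMMENT mode (now at pos=36)
pos=36: enter COMMENT mode (saw '/*')
exit COMMENT mode (now at pos=51)
pos=51: emit ID 'tmp' (now at pos=54)
DONE. 5 tokens: [STR, LPAREN, ID, STR, ID]

Answer: STR LPAREN ID STR ID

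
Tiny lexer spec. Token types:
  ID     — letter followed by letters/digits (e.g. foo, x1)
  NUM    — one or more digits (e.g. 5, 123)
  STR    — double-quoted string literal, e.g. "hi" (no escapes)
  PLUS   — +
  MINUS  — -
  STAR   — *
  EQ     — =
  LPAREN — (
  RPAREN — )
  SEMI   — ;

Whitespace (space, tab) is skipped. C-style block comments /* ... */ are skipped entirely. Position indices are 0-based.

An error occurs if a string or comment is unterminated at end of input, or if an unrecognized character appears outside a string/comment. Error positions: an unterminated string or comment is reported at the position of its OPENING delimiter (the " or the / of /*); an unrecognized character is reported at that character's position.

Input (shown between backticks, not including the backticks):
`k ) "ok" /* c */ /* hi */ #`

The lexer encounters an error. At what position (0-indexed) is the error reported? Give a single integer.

Answer: 26

Derivation:
pos=0: emit ID 'k' (now at pos=1)
pos=2: emit RPAREN ')'
pos=4: enter STRING mode
pos=4: emit STR "ok" (now at pos=8)
pos=9: enter COMMENT mode (saw '/*')
exit COMMENT mode (now at pos=16)
pos=17: enter COMMENT mode (saw '/*')
exit COMMENT mode (now at pos=25)
pos=26: ERROR — unrecognized char '#'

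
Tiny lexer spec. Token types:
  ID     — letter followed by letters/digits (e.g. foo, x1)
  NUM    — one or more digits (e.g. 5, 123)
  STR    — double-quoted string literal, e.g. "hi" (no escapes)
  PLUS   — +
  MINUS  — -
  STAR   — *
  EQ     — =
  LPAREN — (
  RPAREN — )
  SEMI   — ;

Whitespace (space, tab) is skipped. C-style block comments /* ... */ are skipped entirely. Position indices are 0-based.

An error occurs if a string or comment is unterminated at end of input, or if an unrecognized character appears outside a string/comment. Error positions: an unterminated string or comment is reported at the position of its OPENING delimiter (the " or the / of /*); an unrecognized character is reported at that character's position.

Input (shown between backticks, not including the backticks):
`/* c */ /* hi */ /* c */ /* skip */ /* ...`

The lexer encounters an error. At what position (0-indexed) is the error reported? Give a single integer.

pos=0: enter COMMENT mode (saw '/*')
exit COMMENT mode (now at pos=7)
pos=8: enter COMMENT mode (saw '/*')
exit COMMENT mode (now at pos=16)
pos=17: enter COMMENT mode (saw '/*')
exit COMMENT mode (now at pos=24)
pos=25: enter COMMENT mode (saw '/*')
exit COMMENT mode (now at pos=35)
pos=36: enter COMMENT mode (saw '/*')
pos=36: ERROR — unterminated comment (reached EOF)

Answer: 36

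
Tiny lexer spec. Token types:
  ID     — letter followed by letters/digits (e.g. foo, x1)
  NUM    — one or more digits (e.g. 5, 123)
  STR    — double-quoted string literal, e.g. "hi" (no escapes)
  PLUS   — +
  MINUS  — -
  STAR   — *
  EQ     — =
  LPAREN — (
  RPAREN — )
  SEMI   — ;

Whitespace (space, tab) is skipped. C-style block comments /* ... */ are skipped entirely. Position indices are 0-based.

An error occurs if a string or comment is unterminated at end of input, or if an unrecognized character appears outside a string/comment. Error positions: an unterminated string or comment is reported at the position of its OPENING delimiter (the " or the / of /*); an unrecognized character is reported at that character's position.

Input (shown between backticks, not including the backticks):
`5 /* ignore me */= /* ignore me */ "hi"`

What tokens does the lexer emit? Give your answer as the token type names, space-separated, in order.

pos=0: emit NUM '5' (now at pos=1)
pos=2: enter COMMENT mode (saw '/*')
exit COMMENT mode (now at pos=17)
pos=17: emit EQ '='
pos=19: enter COMMENT mode (saw '/*')
exit COMMENT mode (now at pos=34)
pos=35: enter STRING mode
pos=35: emit STR "hi" (now at pos=39)
DONE. 3 tokens: [NUM, EQ, STR]

Answer: NUM EQ STR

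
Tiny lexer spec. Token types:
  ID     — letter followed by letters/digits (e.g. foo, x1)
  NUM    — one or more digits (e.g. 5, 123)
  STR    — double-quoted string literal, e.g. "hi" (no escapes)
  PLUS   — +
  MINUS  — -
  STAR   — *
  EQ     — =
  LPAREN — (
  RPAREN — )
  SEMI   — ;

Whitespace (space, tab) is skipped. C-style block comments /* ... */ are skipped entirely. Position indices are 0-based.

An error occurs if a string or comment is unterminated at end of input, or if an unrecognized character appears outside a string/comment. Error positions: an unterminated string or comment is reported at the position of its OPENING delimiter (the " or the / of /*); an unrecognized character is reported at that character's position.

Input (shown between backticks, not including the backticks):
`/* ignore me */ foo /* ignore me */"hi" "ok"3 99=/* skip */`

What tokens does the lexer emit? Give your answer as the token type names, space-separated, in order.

pos=0: enter COMMENT mode (saw '/*')
exit COMMENT mode (now at pos=15)
pos=16: emit ID 'foo' (now at pos=19)
pos=20: enter COMMENT mode (saw '/*')
exit COMMENT mode (now at pos=35)
pos=35: enter STRING mode
pos=35: emit STR "hi" (now at pos=39)
pos=40: enter STRING mode
pos=40: emit STR "ok" (now at pos=44)
pos=44: emit NUM '3' (now at pos=45)
pos=46: emit NUM '99' (now at pos=48)
pos=48: emit EQ '='
pos=49: enter COMMENT mode (saw '/*')
exit COMMENT mode (now at pos=59)
DONE. 6 tokens: [ID, STR, STR, NUM, NUM, EQ]

Answer: ID STR STR NUM NUM EQ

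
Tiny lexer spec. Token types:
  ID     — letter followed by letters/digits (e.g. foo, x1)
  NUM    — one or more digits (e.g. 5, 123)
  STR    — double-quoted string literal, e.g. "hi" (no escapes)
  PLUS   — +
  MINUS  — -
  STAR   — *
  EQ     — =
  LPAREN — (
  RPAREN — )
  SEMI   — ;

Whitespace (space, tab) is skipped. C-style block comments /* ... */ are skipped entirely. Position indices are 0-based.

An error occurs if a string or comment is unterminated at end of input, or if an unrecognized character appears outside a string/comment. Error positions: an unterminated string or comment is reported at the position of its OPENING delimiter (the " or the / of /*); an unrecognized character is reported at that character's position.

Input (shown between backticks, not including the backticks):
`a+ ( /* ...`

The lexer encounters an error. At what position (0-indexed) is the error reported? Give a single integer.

pos=0: emit ID 'a' (now at pos=1)
pos=1: emit PLUS '+'
pos=3: emit LPAREN '('
pos=5: enter COMMENT mode (saw '/*')
pos=5: ERROR — unterminated comment (reached EOF)

Answer: 5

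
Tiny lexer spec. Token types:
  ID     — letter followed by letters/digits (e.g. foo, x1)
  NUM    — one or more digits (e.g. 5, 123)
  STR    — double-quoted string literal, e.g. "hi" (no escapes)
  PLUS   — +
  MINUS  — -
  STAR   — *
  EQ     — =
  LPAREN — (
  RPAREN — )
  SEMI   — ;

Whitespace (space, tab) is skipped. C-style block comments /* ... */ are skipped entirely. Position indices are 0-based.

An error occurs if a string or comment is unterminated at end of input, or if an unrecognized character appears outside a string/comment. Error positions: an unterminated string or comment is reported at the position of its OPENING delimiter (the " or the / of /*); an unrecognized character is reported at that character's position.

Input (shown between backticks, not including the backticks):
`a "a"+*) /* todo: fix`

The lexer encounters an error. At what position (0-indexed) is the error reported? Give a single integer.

pos=0: emit ID 'a' (now at pos=1)
pos=2: enter STRING mode
pos=2: emit STR "a" (now at pos=5)
pos=5: emit PLUS '+'
pos=6: emit STAR '*'
pos=7: emit RPAREN ')'
pos=9: enter COMMENT mode (saw '/*')
pos=9: ERROR — unterminated comment (reached EOF)

Answer: 9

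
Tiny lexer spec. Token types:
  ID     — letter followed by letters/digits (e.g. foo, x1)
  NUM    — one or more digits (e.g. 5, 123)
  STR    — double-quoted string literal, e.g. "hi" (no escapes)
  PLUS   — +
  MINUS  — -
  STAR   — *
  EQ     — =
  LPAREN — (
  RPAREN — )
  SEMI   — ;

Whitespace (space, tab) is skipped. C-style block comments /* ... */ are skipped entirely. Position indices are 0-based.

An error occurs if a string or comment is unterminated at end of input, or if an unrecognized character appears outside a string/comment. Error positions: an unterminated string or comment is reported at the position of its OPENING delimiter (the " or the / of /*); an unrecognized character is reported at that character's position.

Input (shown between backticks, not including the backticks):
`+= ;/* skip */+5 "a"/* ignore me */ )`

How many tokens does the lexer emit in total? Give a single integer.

Answer: 7

Derivation:
pos=0: emit PLUS '+'
pos=1: emit EQ '='
pos=3: emit SEMI ';'
pos=4: enter COMMENT mode (saw '/*')
exit COMMENT mode (now at pos=14)
pos=14: emit PLUS '+'
pos=15: emit NUM '5' (now at pos=16)
pos=17: enter STRING mode
pos=17: emit STR "a" (now at pos=20)
pos=20: enter COMMENT mode (saw '/*')
exit COMMENT mode (now at pos=35)
pos=36: emit RPAREN ')'
DONE. 7 tokens: [PLUS, EQ, SEMI, PLUS, NUM, STR, RPAREN]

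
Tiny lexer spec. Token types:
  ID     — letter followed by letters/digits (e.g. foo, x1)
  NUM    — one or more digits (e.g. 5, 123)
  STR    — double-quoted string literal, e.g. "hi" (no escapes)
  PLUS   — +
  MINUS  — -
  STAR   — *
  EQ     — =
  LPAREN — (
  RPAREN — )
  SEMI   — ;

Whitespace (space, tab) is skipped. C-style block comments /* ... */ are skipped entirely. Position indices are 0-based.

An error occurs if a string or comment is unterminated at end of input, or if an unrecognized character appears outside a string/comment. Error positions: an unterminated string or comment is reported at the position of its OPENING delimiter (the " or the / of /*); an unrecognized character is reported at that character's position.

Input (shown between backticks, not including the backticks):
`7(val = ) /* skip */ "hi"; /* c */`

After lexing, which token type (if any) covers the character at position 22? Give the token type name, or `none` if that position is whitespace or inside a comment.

Answer: STR

Derivation:
pos=0: emit NUM '7' (now at pos=1)
pos=1: emit LPAREN '('
pos=2: emit ID 'val' (now at pos=5)
pos=6: emit EQ '='
pos=8: emit RPAREN ')'
pos=10: enter COMMENT mode (saw '/*')
exit COMMENT mode (now at pos=20)
pos=21: enter STRING mode
pos=21: emit STR "hi" (now at pos=25)
pos=25: emit SEMI ';'
pos=27: enter COMMENT mode (saw '/*')
exit COMMENT mode (now at pos=34)
DONE. 7 tokens: [NUM, LPAREN, ID, EQ, RPAREN, STR, SEMI]
Position 22: char is 'h' -> STR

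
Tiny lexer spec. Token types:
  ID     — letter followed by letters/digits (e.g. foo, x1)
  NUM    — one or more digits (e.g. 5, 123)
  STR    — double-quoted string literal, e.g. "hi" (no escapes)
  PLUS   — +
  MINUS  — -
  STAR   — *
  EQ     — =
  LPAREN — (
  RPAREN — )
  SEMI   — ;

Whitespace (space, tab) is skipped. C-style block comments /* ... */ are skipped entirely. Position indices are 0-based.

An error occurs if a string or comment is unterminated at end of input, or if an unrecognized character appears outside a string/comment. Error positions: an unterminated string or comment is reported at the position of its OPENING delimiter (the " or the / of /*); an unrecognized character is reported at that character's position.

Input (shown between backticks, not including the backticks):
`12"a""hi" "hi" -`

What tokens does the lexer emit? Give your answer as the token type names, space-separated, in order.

Answer: NUM STR STR STR MINUS

Derivation:
pos=0: emit NUM '12' (now at pos=2)
pos=2: enter STRING mode
pos=2: emit STR "a" (now at pos=5)
pos=5: enter STRING mode
pos=5: emit STR "hi" (now at pos=9)
pos=10: enter STRING mode
pos=10: emit STR "hi" (now at pos=14)
pos=15: emit MINUS '-'
DONE. 5 tokens: [NUM, STR, STR, STR, MINUS]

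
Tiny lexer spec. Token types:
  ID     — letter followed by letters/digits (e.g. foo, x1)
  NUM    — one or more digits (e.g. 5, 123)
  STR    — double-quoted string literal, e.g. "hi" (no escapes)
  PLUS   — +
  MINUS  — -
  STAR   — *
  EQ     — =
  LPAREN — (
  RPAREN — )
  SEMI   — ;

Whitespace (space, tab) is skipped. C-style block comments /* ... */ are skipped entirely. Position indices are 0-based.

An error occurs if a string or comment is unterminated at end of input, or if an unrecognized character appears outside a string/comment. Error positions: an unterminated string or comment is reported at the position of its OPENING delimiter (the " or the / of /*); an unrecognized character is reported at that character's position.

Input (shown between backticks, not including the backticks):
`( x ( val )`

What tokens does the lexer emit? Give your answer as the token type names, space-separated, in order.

Answer: LPAREN ID LPAREN ID RPAREN

Derivation:
pos=0: emit LPAREN '('
pos=2: emit ID 'x' (now at pos=3)
pos=4: emit LPAREN '('
pos=6: emit ID 'val' (now at pos=9)
pos=10: emit RPAREN ')'
DONE. 5 tokens: [LPAREN, ID, LPAREN, ID, RPAREN]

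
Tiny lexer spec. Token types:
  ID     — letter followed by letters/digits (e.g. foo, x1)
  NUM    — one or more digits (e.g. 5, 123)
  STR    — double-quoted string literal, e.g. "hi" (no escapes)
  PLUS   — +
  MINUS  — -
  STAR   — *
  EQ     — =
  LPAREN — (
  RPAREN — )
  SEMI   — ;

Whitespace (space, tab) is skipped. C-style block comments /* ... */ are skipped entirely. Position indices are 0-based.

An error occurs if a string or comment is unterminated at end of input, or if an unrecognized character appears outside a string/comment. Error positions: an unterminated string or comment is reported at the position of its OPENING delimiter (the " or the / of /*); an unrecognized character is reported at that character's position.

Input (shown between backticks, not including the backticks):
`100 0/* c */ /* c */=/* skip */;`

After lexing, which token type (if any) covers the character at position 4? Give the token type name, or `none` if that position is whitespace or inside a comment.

pos=0: emit NUM '100' (now at pos=3)
pos=4: emit NUM '0' (now at pos=5)
pos=5: enter COMMENT mode (saw '/*')
exit COMMENT mode (now at pos=12)
pos=13: enter COMMENT mode (saw '/*')
exit COMMENT mode (now at pos=20)
pos=20: emit EQ '='
pos=21: enter COMMENT mode (saw '/*')
exit COMMENT mode (now at pos=31)
pos=31: emit SEMI ';'
DONE. 4 tokens: [NUM, NUM, EQ, SEMI]
Position 4: char is '0' -> NUM

Answer: NUM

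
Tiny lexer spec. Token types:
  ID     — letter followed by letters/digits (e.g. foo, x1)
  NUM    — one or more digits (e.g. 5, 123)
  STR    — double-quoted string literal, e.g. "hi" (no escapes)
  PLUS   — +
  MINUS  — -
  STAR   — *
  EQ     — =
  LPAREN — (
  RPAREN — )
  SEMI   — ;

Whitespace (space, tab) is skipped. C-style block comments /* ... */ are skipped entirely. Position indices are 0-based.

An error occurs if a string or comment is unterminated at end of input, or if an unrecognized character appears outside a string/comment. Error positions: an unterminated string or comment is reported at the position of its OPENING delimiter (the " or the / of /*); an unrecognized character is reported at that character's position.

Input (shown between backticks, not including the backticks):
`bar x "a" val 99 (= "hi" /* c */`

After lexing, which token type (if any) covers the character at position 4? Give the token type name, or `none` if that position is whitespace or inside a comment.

pos=0: emit ID 'bar' (now at pos=3)
pos=4: emit ID 'x' (now at pos=5)
pos=6: enter STRING mode
pos=6: emit STR "a" (now at pos=9)
pos=10: emit ID 'val' (now at pos=13)
pos=14: emit NUM '99' (now at pos=16)
pos=17: emit LPAREN '('
pos=18: emit EQ '='
pos=20: enter STRING mode
pos=20: emit STR "hi" (now at pos=24)
pos=25: enter COMMENT mode (saw '/*')
exit COMMENT mode (now at pos=32)
DONE. 8 tokens: [ID, ID, STR, ID, NUM, LPAREN, EQ, STR]
Position 4: char is 'x' -> ID

Answer: ID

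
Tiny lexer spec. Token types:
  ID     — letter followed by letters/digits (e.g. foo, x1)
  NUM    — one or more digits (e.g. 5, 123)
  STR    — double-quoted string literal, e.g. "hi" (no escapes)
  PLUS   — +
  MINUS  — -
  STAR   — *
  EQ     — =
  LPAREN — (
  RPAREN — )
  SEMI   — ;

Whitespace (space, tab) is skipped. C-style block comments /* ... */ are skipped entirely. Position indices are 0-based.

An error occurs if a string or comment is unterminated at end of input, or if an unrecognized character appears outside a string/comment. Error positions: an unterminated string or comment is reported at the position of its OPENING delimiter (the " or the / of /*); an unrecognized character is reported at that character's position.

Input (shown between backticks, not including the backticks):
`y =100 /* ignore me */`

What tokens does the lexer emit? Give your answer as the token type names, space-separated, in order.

pos=0: emit ID 'y' (now at pos=1)
pos=2: emit EQ '='
pos=3: emit NUM '100' (now at pos=6)
pos=7: enter COMMENT mode (saw '/*')
exit COMMENT mode (now at pos=22)
DONE. 3 tokens: [ID, EQ, NUM]

Answer: ID EQ NUM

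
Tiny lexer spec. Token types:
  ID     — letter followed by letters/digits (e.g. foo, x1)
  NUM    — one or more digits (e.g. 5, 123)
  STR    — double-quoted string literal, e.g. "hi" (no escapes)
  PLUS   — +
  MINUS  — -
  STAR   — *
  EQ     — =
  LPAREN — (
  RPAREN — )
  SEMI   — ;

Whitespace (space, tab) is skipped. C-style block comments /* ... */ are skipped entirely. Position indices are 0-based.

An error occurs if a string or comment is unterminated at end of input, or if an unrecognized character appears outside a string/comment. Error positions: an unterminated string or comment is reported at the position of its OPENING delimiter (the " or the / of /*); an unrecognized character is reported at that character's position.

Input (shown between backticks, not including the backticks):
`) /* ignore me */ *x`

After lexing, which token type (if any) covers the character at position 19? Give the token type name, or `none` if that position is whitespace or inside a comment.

pos=0: emit RPAREN ')'
pos=2: enter COMMENT mode (saw '/*')
exit COMMENT mode (now at pos=17)
pos=18: emit STAR '*'
pos=19: emit ID 'x' (now at pos=20)
DONE. 3 tokens: [RPAREN, STAR, ID]
Position 19: char is 'x' -> ID

Answer: ID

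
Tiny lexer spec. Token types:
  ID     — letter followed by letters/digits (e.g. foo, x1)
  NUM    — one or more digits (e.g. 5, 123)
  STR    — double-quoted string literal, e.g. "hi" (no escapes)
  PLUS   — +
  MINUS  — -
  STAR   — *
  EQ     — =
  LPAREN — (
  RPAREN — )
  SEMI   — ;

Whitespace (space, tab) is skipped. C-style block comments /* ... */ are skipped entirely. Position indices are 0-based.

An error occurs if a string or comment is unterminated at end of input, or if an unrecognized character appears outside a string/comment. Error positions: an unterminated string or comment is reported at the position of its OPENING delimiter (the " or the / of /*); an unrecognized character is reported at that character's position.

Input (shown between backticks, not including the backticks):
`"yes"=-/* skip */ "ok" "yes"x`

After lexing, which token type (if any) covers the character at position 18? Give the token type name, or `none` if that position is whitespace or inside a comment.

Answer: STR

Derivation:
pos=0: enter STRING mode
pos=0: emit STR "yes" (now at pos=5)
pos=5: emit EQ '='
pos=6: emit MINUS '-'
pos=7: enter COMMENT mode (saw '/*')
exit COMMENT mode (now at pos=17)
pos=18: enter STRING mode
pos=18: emit STR "ok" (now at pos=22)
pos=23: enter STRING mode
pos=23: emit STR "yes" (now at pos=28)
pos=28: emit ID 'x' (now at pos=29)
DONE. 6 tokens: [STR, EQ, MINUS, STR, STR, ID]
Position 18: char is '"' -> STR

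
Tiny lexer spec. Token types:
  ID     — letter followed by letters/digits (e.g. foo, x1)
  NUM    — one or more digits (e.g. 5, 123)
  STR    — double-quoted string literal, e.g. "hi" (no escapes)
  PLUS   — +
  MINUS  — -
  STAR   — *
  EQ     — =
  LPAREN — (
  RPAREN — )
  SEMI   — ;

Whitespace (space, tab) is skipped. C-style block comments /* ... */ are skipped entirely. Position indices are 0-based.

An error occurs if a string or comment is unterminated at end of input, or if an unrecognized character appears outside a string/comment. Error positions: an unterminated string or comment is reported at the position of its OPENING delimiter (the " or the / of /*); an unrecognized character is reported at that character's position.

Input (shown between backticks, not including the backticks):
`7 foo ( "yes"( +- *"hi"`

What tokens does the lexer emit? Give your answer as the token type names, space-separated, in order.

Answer: NUM ID LPAREN STR LPAREN PLUS MINUS STAR STR

Derivation:
pos=0: emit NUM '7' (now at pos=1)
pos=2: emit ID 'foo' (now at pos=5)
pos=6: emit LPAREN '('
pos=8: enter STRING mode
pos=8: emit STR "yes" (now at pos=13)
pos=13: emit LPAREN '('
pos=15: emit PLUS '+'
pos=16: emit MINUS '-'
pos=18: emit STAR '*'
pos=19: enter STRING mode
pos=19: emit STR "hi" (now at pos=23)
DONE. 9 tokens: [NUM, ID, LPAREN, STR, LPAREN, PLUS, MINUS, STAR, STR]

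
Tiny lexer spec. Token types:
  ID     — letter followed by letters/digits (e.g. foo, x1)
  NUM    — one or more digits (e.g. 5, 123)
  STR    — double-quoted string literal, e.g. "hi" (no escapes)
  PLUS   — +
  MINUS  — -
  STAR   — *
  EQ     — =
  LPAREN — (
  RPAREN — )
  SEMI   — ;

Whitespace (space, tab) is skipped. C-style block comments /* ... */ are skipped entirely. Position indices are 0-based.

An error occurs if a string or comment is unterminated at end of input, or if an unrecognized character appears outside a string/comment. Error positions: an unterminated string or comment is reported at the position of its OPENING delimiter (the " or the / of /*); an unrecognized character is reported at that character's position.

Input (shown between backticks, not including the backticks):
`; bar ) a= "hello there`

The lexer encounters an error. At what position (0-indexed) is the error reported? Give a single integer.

Answer: 11

Derivation:
pos=0: emit SEMI ';'
pos=2: emit ID 'bar' (now at pos=5)
pos=6: emit RPAREN ')'
pos=8: emit ID 'a' (now at pos=9)
pos=9: emit EQ '='
pos=11: enter STRING mode
pos=11: ERROR — unterminated string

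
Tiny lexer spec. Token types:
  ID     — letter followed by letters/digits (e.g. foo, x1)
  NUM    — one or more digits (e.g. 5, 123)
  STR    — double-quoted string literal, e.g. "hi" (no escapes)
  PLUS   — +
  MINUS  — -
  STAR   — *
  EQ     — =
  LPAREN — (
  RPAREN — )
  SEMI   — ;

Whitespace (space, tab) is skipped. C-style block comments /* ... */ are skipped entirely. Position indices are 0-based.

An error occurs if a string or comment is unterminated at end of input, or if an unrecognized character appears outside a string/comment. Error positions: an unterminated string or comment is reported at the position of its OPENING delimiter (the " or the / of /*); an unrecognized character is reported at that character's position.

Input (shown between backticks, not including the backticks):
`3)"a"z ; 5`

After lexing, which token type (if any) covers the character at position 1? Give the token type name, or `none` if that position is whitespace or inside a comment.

Answer: RPAREN

Derivation:
pos=0: emit NUM '3' (now at pos=1)
pos=1: emit RPAREN ')'
pos=2: enter STRING mode
pos=2: emit STR "a" (now at pos=5)
pos=5: emit ID 'z' (now at pos=6)
pos=7: emit SEMI ';'
pos=9: emit NUM '5' (now at pos=10)
DONE. 6 tokens: [NUM, RPAREN, STR, ID, SEMI, NUM]
Position 1: char is ')' -> RPAREN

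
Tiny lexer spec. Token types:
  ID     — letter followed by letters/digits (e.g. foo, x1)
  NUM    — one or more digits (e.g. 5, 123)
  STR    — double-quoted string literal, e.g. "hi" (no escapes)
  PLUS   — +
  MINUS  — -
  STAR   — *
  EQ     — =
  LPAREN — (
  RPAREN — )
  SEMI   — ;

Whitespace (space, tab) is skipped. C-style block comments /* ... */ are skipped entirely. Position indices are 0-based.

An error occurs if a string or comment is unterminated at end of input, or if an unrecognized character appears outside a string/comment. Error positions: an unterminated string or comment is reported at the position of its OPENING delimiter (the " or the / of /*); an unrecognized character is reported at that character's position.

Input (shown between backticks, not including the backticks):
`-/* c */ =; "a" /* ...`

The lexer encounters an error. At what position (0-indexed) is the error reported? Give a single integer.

pos=0: emit MINUS '-'
pos=1: enter COMMENT mode (saw '/*')
exit COMMENT mode (now at pos=8)
pos=9: emit EQ '='
pos=10: emit SEMI ';'
pos=12: enter STRING mode
pos=12: emit STR "a" (now at pos=15)
pos=16: enter COMMENT mode (saw '/*')
pos=16: ERROR — unterminated comment (reached EOF)

Answer: 16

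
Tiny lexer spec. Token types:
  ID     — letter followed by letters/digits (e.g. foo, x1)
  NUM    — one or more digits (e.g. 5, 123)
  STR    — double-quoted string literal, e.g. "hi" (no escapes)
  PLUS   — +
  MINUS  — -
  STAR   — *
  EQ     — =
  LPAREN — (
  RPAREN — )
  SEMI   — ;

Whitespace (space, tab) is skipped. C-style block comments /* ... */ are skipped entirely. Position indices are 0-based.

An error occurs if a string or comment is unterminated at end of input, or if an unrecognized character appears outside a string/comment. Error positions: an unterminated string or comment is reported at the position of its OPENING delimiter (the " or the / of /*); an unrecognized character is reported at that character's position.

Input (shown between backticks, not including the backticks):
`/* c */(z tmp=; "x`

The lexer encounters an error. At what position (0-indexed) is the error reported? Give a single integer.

Answer: 16

Derivation:
pos=0: enter COMMENT mode (saw '/*')
exit COMMENT mode (now at pos=7)
pos=7: emit LPAREN '('
pos=8: emit ID 'z' (now at pos=9)
pos=10: emit ID 'tmp' (now at pos=13)
pos=13: emit EQ '='
pos=14: emit SEMI ';'
pos=16: enter STRING mode
pos=16: ERROR — unterminated string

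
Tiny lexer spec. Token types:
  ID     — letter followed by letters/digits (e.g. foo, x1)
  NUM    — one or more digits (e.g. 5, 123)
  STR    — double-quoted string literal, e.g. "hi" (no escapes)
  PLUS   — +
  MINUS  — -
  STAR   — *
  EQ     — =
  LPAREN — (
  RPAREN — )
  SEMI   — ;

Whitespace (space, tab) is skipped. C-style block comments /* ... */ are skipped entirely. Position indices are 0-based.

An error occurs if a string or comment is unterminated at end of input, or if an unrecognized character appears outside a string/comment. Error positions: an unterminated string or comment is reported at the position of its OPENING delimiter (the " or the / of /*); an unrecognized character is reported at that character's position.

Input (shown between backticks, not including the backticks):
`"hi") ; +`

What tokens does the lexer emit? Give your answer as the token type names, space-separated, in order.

pos=0: enter STRING mode
pos=0: emit STR "hi" (now at pos=4)
pos=4: emit RPAREN ')'
pos=6: emit SEMI ';'
pos=8: emit PLUS '+'
DONE. 4 tokens: [STR, RPAREN, SEMI, PLUS]

Answer: STR RPAREN SEMI PLUS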